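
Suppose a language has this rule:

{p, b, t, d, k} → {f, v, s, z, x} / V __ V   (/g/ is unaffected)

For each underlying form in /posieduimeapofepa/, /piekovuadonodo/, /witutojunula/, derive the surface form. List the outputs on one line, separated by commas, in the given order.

/posieduimeapofepa/: /d/ is a stop between vowels /e/ and /u/, so it spirantizes to the fricative [z]. /p/ is a stop between vowels /a/ and /o/, so it spirantizes to the fricative [f]. /p/ is a stop between vowels /e/ and /a/, so it spirantizes to the fricative [f]. → [posiezuimeafofefa].
/piekovuadonodo/: /k/ is a stop between vowels /e/ and /o/, so it spirantizes to the fricative [x]. /d/ is a stop between vowels /a/ and /o/, so it spirantizes to the fricative [z]. /d/ is a stop between vowels /o/ and /o/, so it spirantizes to the fricative [z]. → [piexovuazonozo].
/witutojunula/: /t/ is a stop between vowels /i/ and /u/, so it spirantizes to the fricative [s]. /t/ is a stop between vowels /u/ and /o/, so it spirantizes to the fricative [s]. → [wisusojunula].

posiezuimeafofefa, piexovuazonozo, wisusojunula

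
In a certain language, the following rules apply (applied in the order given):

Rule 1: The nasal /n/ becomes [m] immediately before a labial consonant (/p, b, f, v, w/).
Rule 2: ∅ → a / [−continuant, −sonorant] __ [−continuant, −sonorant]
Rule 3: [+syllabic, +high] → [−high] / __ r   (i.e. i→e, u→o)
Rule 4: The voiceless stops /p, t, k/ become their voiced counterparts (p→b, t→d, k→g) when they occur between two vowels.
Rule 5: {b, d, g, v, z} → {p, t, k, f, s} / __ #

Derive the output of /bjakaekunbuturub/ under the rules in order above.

Rule 1 (nasal place assimilation): /n/ precedes the labial consonant /b/, so it assimilates in place to [m]. /bjakaekunbuturub/ → bjakaekumbuturub.
Rule 2 (stop-cluster a-epenthesis): no segment meets the environment; /bjakaekumbuturub/ is unchanged.
Rule 3 (pre-rhotic lowering): /u/ is a high vowel immediately before /r/, so it lowers to [o]. /bjakaekumbuturub/ → bjakaekumbutorub.
Rule 4 (intervocalic voicing): /k/ is a voiceless stop between vowels /a/ and /a/, so it voices to [g]. /k/ is a voiceless stop between vowels /e/ and /u/, so it voices to [g]. /t/ is a voiceless stop between vowels /u/ and /o/, so it voices to [d]. /bjakaekumbutorub/ → bjagaegumbudorub.
Rule 5 (final devoicing): /b/ is a voiced obstruent in word-final position, so it devoices to [p]. /bjagaegumbudorub/ → bjagaegumbudorup.

bjagaegumbudorup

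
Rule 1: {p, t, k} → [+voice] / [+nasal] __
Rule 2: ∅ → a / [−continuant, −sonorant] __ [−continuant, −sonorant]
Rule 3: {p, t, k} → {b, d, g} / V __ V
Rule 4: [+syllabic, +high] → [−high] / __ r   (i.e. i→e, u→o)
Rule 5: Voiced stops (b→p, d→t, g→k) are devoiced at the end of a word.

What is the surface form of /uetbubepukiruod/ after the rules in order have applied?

Rule 1 (post-nasal voicing): no segment meets the environment; /uetbubepukiruod/ is unchanged.
Rule 2 (stop-cluster a-epenthesis): /t/ and /b/ form a stop–stop cluster, so [a] is inserted between them. /uetbubepukiruod/ → uetabubepukiruod.
Rule 3 (intervocalic voicing): /t/ is a voiceless stop between vowels /e/ and /a/, so it voices to [d]. /p/ is a voiceless stop between vowels /e/ and /u/, so it voices to [b]. /k/ is a voiceless stop between vowels /u/ and /i/, so it voices to [g]. /uetabubepukiruod/ → uedabubebugiruod.
Rule 4 (pre-rhotic lowering): /i/ is a high vowel immediately before /r/, so it lowers to [e]. /uedabubebugiruod/ → uedabubebugeruod.
Rule 5 (final devoicing): /d/ is a voiced stop in word-final position, so it devoices to [t]. /uedabubebugeruod/ → uedabubebugeruot.

uedabubebugeruot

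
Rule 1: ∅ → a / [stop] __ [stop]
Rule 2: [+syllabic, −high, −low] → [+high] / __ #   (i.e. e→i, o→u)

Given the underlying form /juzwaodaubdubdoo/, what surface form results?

Rule 1 (stop-cluster a-epenthesis): /b/ and /d/ form a stop–stop cluster, so [a] is inserted between them. /b/ and /d/ form a stop–stop cluster, so [a] is inserted between them. /juzwaodaubdubdoo/ → juzwaodaubadubadoo.
Rule 2 (final vowel raising): /o/ is a mid vowel in word-final position, so it raises to [u]. /juzwaodaubadubadoo/ → juzwaodaubadubadou.

juzwaodaubadubadou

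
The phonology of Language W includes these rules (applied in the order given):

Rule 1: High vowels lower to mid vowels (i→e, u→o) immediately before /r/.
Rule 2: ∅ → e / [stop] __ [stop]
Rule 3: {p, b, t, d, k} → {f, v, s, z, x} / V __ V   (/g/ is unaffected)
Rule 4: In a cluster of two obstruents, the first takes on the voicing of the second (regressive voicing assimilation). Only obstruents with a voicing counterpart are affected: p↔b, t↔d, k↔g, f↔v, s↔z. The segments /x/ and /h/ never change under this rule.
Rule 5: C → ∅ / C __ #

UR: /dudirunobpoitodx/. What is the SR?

duzerunovefoisot

Rule 1 (pre-rhotic lowering): /i/ is a high vowel immediately before /r/, so it lowers to [e]. /dudirunobpoitodx/ → duderunobpoitodx.
Rule 2 (stop-cluster e-epenthesis): /b/ and /p/ form a stop–stop cluster, so [e] is inserted between them. /duderunobpoitodx/ → duderunobepoitodx.
Rule 3 (intervocalic spirantization): /d/ is a stop between vowels /u/ and /e/, so it spirantizes to the fricative [z]. /b/ is a stop between vowels /o/ and /e/, so it spirantizes to the fricative [v]. /p/ is a stop between vowels /e/ and /o/, so it spirantizes to the fricative [f]. /t/ is a stop between vowels /i/ and /o/, so it spirantizes to the fricative [s]. /duderunobepoitodx/ → duzerunovefoisodx.
Rule 4 (regressive voicing assimilation): /d/ precedes the voiceless obstruent /x/, so it devoices to [t] by assimilation. /duzerunovefoisodx/ → duzerunovefoisotx.
Rule 5 (final cluster simplification): /x/ is the second consonant of a word-final cluster /tx/, so it deletes. /duzerunovefoisotx/ → duzerunovefoisot.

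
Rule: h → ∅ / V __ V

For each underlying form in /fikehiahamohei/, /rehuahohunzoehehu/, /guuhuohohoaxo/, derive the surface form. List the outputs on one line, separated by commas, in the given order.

fikeiaamoei, reuaounzoeeu, guuuoooaxo

/fikehiahamohei/: /h/ occurs between vowels /e/ and /i/, so it deletes. /h/ occurs between vowels /a/ and /a/, so it deletes. /h/ occurs between vowels /o/ and /e/, so it deletes. → [fikeiaamoei].
/rehuahohunzoehehu/: /h/ occurs between vowels /e/ and /u/, so it deletes. /h/ occurs between vowels /a/ and /o/, so it deletes. /h/ occurs between vowels /o/ and /u/, so it deletes. /h/ occurs between vowels /e/ and /e/, so it deletes. /h/ occurs between vowels /e/ and /u/, so it deletes. → [reuaounzoeeu].
/guuhuohohoaxo/: /h/ occurs between vowels /u/ and /u/, so it deletes. /h/ occurs between vowels /o/ and /o/, so it deletes. /h/ occurs between vowels /o/ and /o/, so it deletes. → [guuuoooaxo].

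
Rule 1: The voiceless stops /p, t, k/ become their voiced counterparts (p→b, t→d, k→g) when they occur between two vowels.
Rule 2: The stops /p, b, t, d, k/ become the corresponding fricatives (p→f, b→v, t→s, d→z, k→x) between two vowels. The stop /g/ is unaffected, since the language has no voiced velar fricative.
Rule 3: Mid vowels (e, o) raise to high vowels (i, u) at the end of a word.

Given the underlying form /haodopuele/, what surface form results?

Rule 1 (intervocalic voicing): /p/ is a voiceless stop between vowels /o/ and /u/, so it voices to [b]. /haodopuele/ → haodobuele.
Rule 2 (intervocalic spirantization): /d/ is a stop between vowels /o/ and /o/, so it spirantizes to the fricative [z]. /b/ is a stop between vowels /o/ and /u/, so it spirantizes to the fricative [v]. /haodobuele/ → haozovuele.
Rule 3 (final vowel raising): /e/ is a mid vowel in word-final position, so it raises to [i]. /haozovuele/ → haozovueli.

haozovueli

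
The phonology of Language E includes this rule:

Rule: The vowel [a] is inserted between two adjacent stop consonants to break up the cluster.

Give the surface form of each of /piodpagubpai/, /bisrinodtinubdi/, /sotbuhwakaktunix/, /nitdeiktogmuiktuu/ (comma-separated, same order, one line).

/piodpagubpai/: /d/ and /p/ form a stop–stop cluster, so [a] is inserted between them. /b/ and /p/ form a stop–stop cluster, so [a] is inserted between them. → [piodapagubapai].
/bisrinodtinubdi/: /d/ and /t/ form a stop–stop cluster, so [a] is inserted between them. /b/ and /d/ form a stop–stop cluster, so [a] is inserted between them. → [bisrinodatinubadi].
/sotbuhwakaktunix/: /t/ and /b/ form a stop–stop cluster, so [a] is inserted between them. /k/ and /t/ form a stop–stop cluster, so [a] is inserted between them. → [sotabuhwakakatunix].
/nitdeiktogmuiktuu/: /t/ and /d/ form a stop–stop cluster, so [a] is inserted between them. /k/ and /t/ form a stop–stop cluster, so [a] is inserted between them. /k/ and /t/ form a stop–stop cluster, so [a] is inserted between them. → [nitadeikatogmuikatuu].

piodapagubapai, bisrinodatinubadi, sotabuhwakakatunix, nitadeikatogmuikatuu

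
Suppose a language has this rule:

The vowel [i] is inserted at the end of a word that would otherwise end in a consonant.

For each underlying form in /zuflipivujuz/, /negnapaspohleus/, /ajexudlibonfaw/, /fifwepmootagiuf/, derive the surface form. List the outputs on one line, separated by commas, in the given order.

/zuflipivujuz/: the form ends in the consonant /z/, so [i] is inserted word-finally. → [zuflipivujuzi].
/negnapaspohleus/: the form ends in the consonant /s/, so [i] is inserted word-finally. → [negnapaspohleusi].
/ajexudlibonfaw/: the form ends in the consonant /w/, so [i] is inserted word-finally. → [ajexudlibonfawi].
/fifwepmootagiuf/: the form ends in the consonant /f/, so [i] is inserted word-finally. → [fifwepmootagiufi].

zuflipivujuzi, negnapaspohleusi, ajexudlibonfawi, fifwepmootagiufi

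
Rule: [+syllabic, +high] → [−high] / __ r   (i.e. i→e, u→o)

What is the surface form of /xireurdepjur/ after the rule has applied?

xereordepjor

/i/ is a high vowel immediately before /r/, so it lowers to [e].
/u/ is a high vowel immediately before /r/, so it lowers to [o].
/u/ is a high vowel immediately before /r/, so it lowers to [o].
Surface form: [xereordepjor].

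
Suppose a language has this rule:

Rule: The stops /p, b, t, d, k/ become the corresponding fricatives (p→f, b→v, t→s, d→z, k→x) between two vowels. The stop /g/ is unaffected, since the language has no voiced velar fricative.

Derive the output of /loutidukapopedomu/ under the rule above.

/t/ is a stop between vowels /u/ and /i/, so it spirantizes to the fricative [s].
/d/ is a stop between vowels /i/ and /u/, so it spirantizes to the fricative [z].
/k/ is a stop between vowels /u/ and /a/, so it spirantizes to the fricative [x].
/p/ is a stop between vowels /a/ and /o/, so it spirantizes to the fricative [f].
/p/ is a stop between vowels /o/ and /e/, so it spirantizes to the fricative [f].
/d/ is a stop between vowels /e/ and /o/, so it spirantizes to the fricative [z].
Surface form: [lousizuxafofezomu].

lousizuxafofezomu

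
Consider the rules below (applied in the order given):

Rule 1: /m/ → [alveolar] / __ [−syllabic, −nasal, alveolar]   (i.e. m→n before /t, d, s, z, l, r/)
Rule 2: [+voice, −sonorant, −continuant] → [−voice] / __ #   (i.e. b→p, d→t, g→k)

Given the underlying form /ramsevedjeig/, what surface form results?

Rule 1 (nasal place assimilation): /m/ precedes the alveolar consonant /s/, so it assimilates in place to [n]. /ramsevedjeig/ → ransevedjeig.
Rule 2 (final devoicing): /g/ is a voiced stop in word-final position, so it devoices to [k]. /ransevedjeig/ → ransevedjeik.

ransevedjeik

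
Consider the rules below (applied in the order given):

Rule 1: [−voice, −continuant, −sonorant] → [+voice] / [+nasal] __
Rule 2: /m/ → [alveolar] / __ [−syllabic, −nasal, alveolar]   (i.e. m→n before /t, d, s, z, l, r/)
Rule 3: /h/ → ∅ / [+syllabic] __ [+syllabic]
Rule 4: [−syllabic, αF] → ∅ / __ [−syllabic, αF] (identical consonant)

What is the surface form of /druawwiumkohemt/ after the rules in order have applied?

Rule 1 (post-nasal voicing): /k/ is a voiceless stop immediately after the nasal /m/, so it voices to [g]. /t/ is a voiceless stop immediately after the nasal /m/, so it voices to [d]. /druawwiumkohemt/ → druawwiumgohemd.
Rule 2 (nasal place assimilation): /m/ precedes the alveolar consonant /d/, so it assimilates in place to [n]. /druawwiumgohemd/ → druawwiumgohend.
Rule 3 (intervocalic h-deletion): /h/ occurs between vowels /o/ and /e/, so it deletes. /druawwiumgohend/ → druawwiumgoend.
Rule 4 (degemination): /ww/ is a geminate; the first /w/ deletes. /druawwiumgoend/ → druawiumgoend.

druawiumgoend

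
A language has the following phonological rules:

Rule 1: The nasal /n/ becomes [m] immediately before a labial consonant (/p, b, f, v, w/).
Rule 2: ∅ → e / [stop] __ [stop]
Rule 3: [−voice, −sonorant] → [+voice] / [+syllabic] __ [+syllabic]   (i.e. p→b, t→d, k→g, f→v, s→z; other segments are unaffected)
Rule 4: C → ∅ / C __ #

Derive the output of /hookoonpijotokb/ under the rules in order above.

Rule 1 (nasal place assimilation): /n/ precedes the labial consonant /p/, so it assimilates in place to [m]. /hookoonpijotokb/ → hookoompijotokb.
Rule 2 (stop-cluster e-epenthesis): /k/ and /b/ form a stop–stop cluster, so [e] is inserted between them. /hookoompijotokb/ → hookoompijotokeb.
Rule 3 (intervocalic voicing): /k/ is a voiceless obstruent between vowels /o/ and /o/, so it voices to [g]. /t/ is a voiceless obstruent between vowels /o/ and /o/, so it voices to [d]. /k/ is a voiceless obstruent between vowels /o/ and /e/, so it voices to [g]. /hookoompijotokeb/ → hoogoompijodogeb.
Rule 4 (final cluster simplification): no segment meets the environment; /hoogoompijodogeb/ is unchanged.

hoogoompijodogeb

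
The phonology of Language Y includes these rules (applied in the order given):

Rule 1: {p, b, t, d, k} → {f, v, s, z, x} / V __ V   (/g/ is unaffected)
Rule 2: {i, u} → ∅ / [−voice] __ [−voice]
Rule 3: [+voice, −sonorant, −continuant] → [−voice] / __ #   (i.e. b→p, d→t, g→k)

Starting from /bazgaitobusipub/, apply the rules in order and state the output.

bazgaisovusfup

Rule 1 (intervocalic spirantization): /t/ is a stop between vowels /i/ and /o/, so it spirantizes to the fricative [s]. /b/ is a stop between vowels /o/ and /u/, so it spirantizes to the fricative [v]. /p/ is a stop between vowels /i/ and /u/, so it spirantizes to the fricative [f]. /bazgaitobusipub/ → bazgaisovusifub.
Rule 2 (high vowel syncope): /i/ is a high vowel flanked by voiceless consonants /s/ and /f/, so it deletes. /bazgaisovusifub/ → bazgaisovusfub.
Rule 3 (final devoicing): /b/ is a voiced stop in word-final position, so it devoices to [p]. /bazgaisovusfub/ → bazgaisovusfup.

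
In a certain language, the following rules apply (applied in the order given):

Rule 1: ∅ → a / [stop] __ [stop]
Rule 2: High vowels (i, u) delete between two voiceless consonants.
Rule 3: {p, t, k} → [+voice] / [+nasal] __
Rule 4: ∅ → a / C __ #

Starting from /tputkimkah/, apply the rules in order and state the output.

taptakimgaha

Rule 1 (stop-cluster a-epenthesis): /t/ and /p/ form a stop–stop cluster, so [a] is inserted between them. /t/ and /k/ form a stop–stop cluster, so [a] is inserted between them. /tputkimkah/ → taputakimkah.
Rule 2 (high vowel syncope): /u/ is a high vowel flanked by voiceless consonants /p/ and /t/, so it deletes. /taputakimkah/ → taptakimkah.
Rule 3 (post-nasal voicing): /k/ is a voiceless stop immediately after the nasal /m/, so it voices to [g]. /taptakimkah/ → taptakimgah.
Rule 4 (final a-epenthesis): the form ends in the consonant /h/, so [a] is inserted word-finally. /taptakimgah/ → taptakimgaha.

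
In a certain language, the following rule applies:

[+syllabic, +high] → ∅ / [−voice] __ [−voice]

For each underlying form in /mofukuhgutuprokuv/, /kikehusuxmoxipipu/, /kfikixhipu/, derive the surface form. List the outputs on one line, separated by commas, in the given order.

/mofukuhgutuprokuv/: /u/ is a high vowel flanked by voiceless consonants /f/ and /k/, so it deletes. /u/ is a high vowel flanked by voiceless consonants /k/ and /h/, so it deletes. /u/ is a high vowel flanked by voiceless consonants /t/ and /p/, so it deletes. → [mofkhgutprokuv].
/kikehusuxmoxipipu/: /i/ is a high vowel flanked by voiceless consonants /k/ and /k/, so it deletes. /u/ is a high vowel flanked by voiceless consonants /h/ and /s/, so it deletes. /u/ is a high vowel flanked by voiceless consonants /s/ and /x/, so it deletes. /i/ is a high vowel flanked by voiceless consonants /x/ and /p/, so it deletes. /i/ is a high vowel flanked by voiceless consonants /p/ and /p/, so it deletes. → [kkehsxmoxppu].
/kfikixhipu/: /i/ is a high vowel flanked by voiceless consonants /f/ and /k/, so it deletes. /i/ is a high vowel flanked by voiceless consonants /k/ and /x/, so it deletes. /i/ is a high vowel flanked by voiceless consonants /h/ and /p/, so it deletes. → [kfkxhpu].

mofkhgutprokuv, kkehsxmoxppu, kfkxhpu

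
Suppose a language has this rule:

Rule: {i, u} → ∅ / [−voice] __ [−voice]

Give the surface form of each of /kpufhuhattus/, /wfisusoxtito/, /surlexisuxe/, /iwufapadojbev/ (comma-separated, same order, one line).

/kpufhuhattus/: /u/ is a high vowel flanked by voiceless consonants /p/ and /f/, so it deletes. /u/ is a high vowel flanked by voiceless consonants /h/ and /h/, so it deletes. /u/ is a high vowel flanked by voiceless consonants /t/ and /s/, so it deletes. → [kpfhhatts].
/wfisusoxtito/: /i/ is a high vowel flanked by voiceless consonants /f/ and /s/, so it deletes. /u/ is a high vowel flanked by voiceless consonants /s/ and /s/, so it deletes. /i/ is a high vowel flanked by voiceless consonants /t/ and /t/, so it deletes. → [wfssoxtto].
/surlexisuxe/: /i/ is a high vowel flanked by voiceless consonants /x/ and /s/, so it deletes. /u/ is a high vowel flanked by voiceless consonants /s/ and /x/, so it deletes. → [surlexsxe].
/iwufapadojbev/: the rule's environment is not met; surfaces unchanged as [iwufapadojbev].

kpfhhatts, wfssoxtto, surlexsxe, iwufapadojbev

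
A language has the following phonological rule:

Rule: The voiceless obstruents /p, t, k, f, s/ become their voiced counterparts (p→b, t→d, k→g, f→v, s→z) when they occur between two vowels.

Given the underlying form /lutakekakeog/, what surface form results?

/t/ is a voiceless obstruent between vowels /u/ and /a/, so it voices to [d].
/k/ is a voiceless obstruent between vowels /a/ and /e/, so it voices to [g].
/k/ is a voiceless obstruent between vowels /e/ and /a/, so it voices to [g].
/k/ is a voiceless obstruent between vowels /a/ and /e/, so it voices to [g].
Surface form: [ludagegageog].

ludagegageog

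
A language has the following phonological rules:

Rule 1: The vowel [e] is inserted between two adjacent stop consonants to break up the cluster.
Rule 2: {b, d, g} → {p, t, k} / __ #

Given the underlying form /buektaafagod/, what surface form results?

bueketaafagot

Rule 1 (stop-cluster e-epenthesis): /k/ and /t/ form a stop–stop cluster, so [e] is inserted between them. /buektaafagod/ → bueketaafagod.
Rule 2 (final devoicing): /d/ is a voiced stop in word-final position, so it devoices to [t]. /bueketaafagod/ → bueketaafagot.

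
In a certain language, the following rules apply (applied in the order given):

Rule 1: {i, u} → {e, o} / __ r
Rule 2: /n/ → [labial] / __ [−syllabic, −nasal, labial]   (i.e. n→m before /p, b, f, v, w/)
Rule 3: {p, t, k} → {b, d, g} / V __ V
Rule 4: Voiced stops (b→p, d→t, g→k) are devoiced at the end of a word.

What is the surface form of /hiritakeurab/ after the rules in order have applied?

heridageorap

Rule 1 (pre-rhotic lowering): /i/ is a high vowel immediately before /r/, so it lowers to [e]. /u/ is a high vowel immediately before /r/, so it lowers to [o]. /hiritakeurab/ → heritakeorab.
Rule 2 (nasal place assimilation): no segment meets the environment; /heritakeorab/ is unchanged.
Rule 3 (intervocalic voicing): /t/ is a voiceless stop between vowels /i/ and /a/, so it voices to [d]. /k/ is a voiceless stop between vowels /a/ and /e/, so it voices to [g]. /heritakeorab/ → heridageorab.
Rule 4 (final devoicing): /b/ is a voiced stop in word-final position, so it devoices to [p]. /heridageorab/ → heridageorap.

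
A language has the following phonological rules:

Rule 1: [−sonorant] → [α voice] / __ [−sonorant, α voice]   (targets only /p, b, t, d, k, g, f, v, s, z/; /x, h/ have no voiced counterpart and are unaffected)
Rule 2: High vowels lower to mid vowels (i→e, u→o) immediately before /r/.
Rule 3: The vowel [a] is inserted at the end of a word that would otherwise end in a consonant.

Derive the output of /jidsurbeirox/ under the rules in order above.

jitsorbeeroxa

Rule 1 (regressive voicing assimilation): /d/ precedes the voiceless obstruent /s/, so it devoices to [t] by assimilation. /jidsurbeirox/ → jitsurbeirox.
Rule 2 (pre-rhotic lowering): /u/ is a high vowel immediately before /r/, so it lowers to [o]. /i/ is a high vowel immediately before /r/, so it lowers to [e]. /jitsurbeirox/ → jitsorbeerox.
Rule 3 (final a-epenthesis): the form ends in the consonant /x/, so [a] is inserted word-finally. /jitsorbeerox/ → jitsorbeeroxa.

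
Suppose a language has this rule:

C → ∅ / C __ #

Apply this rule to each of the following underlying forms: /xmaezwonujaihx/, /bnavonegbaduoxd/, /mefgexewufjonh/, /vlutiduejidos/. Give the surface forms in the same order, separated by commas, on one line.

xmaezwonujaih, bnavonegbaduox, mefgexewufjon, vlutiduejidos

/xmaezwonujaihx/: /x/ is the second consonant of a word-final cluster /hx/, so it deletes. → [xmaezwonujaih].
/bnavonegbaduoxd/: /d/ is the second consonant of a word-final cluster /xd/, so it deletes. → [bnavonegbaduox].
/mefgexewufjonh/: /h/ is the second consonant of a word-final cluster /nh/, so it deletes. → [mefgexewufjon].
/vlutiduejidos/: the rule's environment is not met; surfaces unchanged as [vlutiduejidos].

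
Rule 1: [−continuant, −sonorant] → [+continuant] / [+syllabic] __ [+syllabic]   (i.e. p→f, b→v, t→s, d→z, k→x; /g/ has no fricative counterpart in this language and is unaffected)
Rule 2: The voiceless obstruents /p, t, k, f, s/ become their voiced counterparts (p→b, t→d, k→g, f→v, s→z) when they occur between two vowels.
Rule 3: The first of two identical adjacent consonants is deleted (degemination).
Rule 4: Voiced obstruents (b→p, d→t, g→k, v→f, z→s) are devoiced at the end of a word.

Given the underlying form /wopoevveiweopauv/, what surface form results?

wovoeveiweovauf

Rule 1 (intervocalic spirantization): /p/ is a stop between vowels /o/ and /o/, so it spirantizes to the fricative [f]. /p/ is a stop between vowels /o/ and /a/, so it spirantizes to the fricative [f]. /wopoevveiweopauv/ → wofoevveiweofauv.
Rule 2 (intervocalic voicing): /f/ is a voiceless obstruent between vowels /o/ and /o/, so it voices to [v]. /f/ is a voiceless obstruent between vowels /o/ and /a/, so it voices to [v]. /wofoevveiweofauv/ → wovoevveiweovauv.
Rule 3 (degemination): /vv/ is a geminate; the first /v/ deletes. /wovoevveiweovauv/ → wovoeveiweovauv.
Rule 4 (final devoicing): /v/ is a voiced obstruent in word-final position, so it devoices to [f]. /wovoeveiweovauv/ → wovoeveiweovauf.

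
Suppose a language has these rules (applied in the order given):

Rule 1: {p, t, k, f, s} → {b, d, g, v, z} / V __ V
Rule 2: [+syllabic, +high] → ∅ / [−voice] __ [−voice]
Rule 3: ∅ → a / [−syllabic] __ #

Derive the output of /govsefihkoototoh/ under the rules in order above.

govsevihkoododoha

Rule 1 (intervocalic voicing): /f/ is a voiceless obstruent between vowels /e/ and /i/, so it voices to [v]. /t/ is a voiceless obstruent between vowels /o/ and /o/, so it voices to [d]. /t/ is a voiceless obstruent between vowels /o/ and /o/, so it voices to [d]. /govsefihkoototoh/ → govsevihkoododoh.
Rule 2 (high vowel syncope): no segment meets the environment; /govsevihkoododoh/ is unchanged.
Rule 3 (final a-epenthesis): the form ends in the consonant /h/, so [a] is inserted word-finally. /govsevihkoododoh/ → govsevihkoododoha.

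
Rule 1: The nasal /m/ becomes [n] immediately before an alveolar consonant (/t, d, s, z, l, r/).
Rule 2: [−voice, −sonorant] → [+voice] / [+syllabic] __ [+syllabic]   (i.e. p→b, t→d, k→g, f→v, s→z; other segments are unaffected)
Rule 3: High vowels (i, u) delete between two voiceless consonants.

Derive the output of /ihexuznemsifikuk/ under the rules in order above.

ihexuznensiviguk

Rule 1 (nasal place assimilation): /m/ precedes the alveolar consonant /s/, so it assimilates in place to [n]. /ihexuznemsifikuk/ → ihexuznensifikuk.
Rule 2 (intervocalic voicing): /f/ is a voiceless obstruent between vowels /i/ and /i/, so it voices to [v]. /k/ is a voiceless obstruent between vowels /i/ and /u/, so it voices to [g]. /ihexuznensifikuk/ → ihexuznensiviguk.
Rule 3 (high vowel syncope): no segment meets the environment; /ihexuznensiviguk/ is unchanged.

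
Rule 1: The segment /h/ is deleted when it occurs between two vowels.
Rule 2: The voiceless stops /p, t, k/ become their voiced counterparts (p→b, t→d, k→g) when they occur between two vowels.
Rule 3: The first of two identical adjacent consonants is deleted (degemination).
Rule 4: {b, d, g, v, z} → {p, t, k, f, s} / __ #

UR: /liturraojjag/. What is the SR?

Rule 1 (intervocalic h-deletion): no segment meets the environment; /liturraojjag/ is unchanged.
Rule 2 (intervocalic voicing): /t/ is a voiceless stop between vowels /i/ and /u/, so it voices to [d]. /liturraojjag/ → lidurraojjag.
Rule 3 (degemination): /rr/ is a geminate; the first /r/ deletes. /jj/ is a geminate; the first /j/ deletes. /lidurraojjag/ → liduraojag.
Rule 4 (final devoicing): /g/ is a voiced obstruent in word-final position, so it devoices to [k]. /liduraojag/ → liduraojak.

liduraojak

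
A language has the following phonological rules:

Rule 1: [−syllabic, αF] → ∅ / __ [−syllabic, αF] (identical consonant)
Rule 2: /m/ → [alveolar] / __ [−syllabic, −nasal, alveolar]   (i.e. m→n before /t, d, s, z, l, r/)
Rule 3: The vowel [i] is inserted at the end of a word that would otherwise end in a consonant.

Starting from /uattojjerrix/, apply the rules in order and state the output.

Rule 1 (degemination): /tt/ is a geminate; the first /t/ deletes. /jj/ is a geminate; the first /j/ deletes. /rr/ is a geminate; the first /r/ deletes. /uattojjerrix/ → uatojerix.
Rule 2 (nasal place assimilation): no segment meets the environment; /uatojerix/ is unchanged.
Rule 3 (final i-epenthesis): the form ends in the consonant /x/, so [i] is inserted word-finally. /uatojerix/ → uatojerixi.

uatojerixi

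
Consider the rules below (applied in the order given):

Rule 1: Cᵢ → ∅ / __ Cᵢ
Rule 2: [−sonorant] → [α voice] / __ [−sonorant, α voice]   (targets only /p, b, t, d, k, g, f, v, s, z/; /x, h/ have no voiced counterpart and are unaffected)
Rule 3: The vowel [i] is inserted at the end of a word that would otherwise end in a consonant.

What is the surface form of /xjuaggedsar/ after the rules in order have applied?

Rule 1 (degemination): /gg/ is a geminate; the first /g/ deletes. /xjuaggedsar/ → xjuagedsar.
Rule 2 (regressive voicing assimilation): /d/ precedes the voiceless obstruent /s/, so it devoices to [t] by assimilation. /xjuagedsar/ → xjuagetsar.
Rule 3 (final i-epenthesis): the form ends in the consonant /r/, so [i] is inserted word-finally. /xjuagetsar/ → xjuagetsari.

xjuagetsari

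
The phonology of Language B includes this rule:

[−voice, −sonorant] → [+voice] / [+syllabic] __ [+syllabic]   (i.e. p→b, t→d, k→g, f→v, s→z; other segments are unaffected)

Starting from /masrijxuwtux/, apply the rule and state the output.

masrijxuwtux

No segment of /masrijxuwtux/ meets the structural description of the rule, so the form surfaces unchanged.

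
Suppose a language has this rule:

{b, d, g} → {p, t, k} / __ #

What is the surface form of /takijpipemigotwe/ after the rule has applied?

takijpipemigotwe

No segment of /takijpipemigotwe/ meets the structural description of the rule, so the form surfaces unchanged.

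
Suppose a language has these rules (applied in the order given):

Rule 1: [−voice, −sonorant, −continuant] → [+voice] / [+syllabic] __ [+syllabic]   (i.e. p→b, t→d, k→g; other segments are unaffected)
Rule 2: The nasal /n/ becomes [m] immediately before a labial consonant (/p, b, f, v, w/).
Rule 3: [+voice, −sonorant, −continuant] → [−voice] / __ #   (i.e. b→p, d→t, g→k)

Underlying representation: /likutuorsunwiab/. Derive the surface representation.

liguduorsumwiap

Rule 1 (intervocalic voicing): /k/ is a voiceless stop between vowels /i/ and /u/, so it voices to [g]. /t/ is a voiceless stop between vowels /u/ and /u/, so it voices to [d]. /likutuorsunwiab/ → liguduorsunwiab.
Rule 2 (nasal place assimilation): /n/ precedes the labial consonant /w/, so it assimilates in place to [m]. /liguduorsunwiab/ → liguduorsumwiab.
Rule 3 (final devoicing): /b/ is a voiced stop in word-final position, so it devoices to [p]. /liguduorsumwiab/ → liguduorsumwiap.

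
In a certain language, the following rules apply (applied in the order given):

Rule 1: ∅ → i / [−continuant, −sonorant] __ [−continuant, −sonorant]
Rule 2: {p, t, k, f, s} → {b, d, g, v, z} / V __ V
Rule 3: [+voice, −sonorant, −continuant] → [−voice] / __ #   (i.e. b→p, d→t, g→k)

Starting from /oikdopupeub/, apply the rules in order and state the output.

Rule 1 (stop-cluster i-epenthesis): /k/ and /d/ form a stop–stop cluster, so [i] is inserted between them. /oikdopupeub/ → oikidopupeub.
Rule 2 (intervocalic voicing): /k/ is a voiceless obstruent between vowels /i/ and /i/, so it voices to [g]. /p/ is a voiceless obstruent between vowels /o/ and /u/, so it voices to [b]. /p/ is a voiceless obstruent between vowels /u/ and /e/, so it voices to [b]. /oikidopupeub/ → oigidobubeub.
Rule 3 (final devoicing): /b/ is a voiced stop in word-final position, so it devoices to [p]. /oigidobubeub/ → oigidobubeup.

oigidobubeup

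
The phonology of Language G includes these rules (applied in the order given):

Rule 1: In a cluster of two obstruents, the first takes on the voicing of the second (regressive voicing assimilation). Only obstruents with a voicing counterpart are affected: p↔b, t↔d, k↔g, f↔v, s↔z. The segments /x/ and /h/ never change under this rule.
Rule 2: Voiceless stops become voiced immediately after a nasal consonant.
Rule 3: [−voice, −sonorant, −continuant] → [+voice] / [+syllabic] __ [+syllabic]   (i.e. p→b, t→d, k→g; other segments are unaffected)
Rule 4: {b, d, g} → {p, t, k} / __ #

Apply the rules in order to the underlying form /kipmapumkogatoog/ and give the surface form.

kipmabumgogadook

Rule 1 (regressive voicing assimilation): no segment meets the environment; /kipmapumkogatoog/ is unchanged.
Rule 2 (post-nasal voicing): /k/ is a voiceless stop immediately after the nasal /m/, so it voices to [g]. /kipmapumkogatoog/ → kipmapumgogatoog.
Rule 3 (intervocalic voicing): /p/ is a voiceless stop between vowels /a/ and /u/, so it voices to [b]. /t/ is a voiceless stop between vowels /a/ and /o/, so it voices to [d]. /kipmapumgogatoog/ → kipmabumgogadoog.
Rule 4 (final devoicing): /g/ is a voiced stop in word-final position, so it devoices to [k]. /kipmabumgogadoog/ → kipmabumgogadook.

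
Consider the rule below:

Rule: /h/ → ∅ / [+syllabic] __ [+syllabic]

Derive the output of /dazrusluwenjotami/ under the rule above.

No segment of /dazrusluwenjotami/ meets the structural description of the rule, so the form surfaces unchanged.

dazrusluwenjotami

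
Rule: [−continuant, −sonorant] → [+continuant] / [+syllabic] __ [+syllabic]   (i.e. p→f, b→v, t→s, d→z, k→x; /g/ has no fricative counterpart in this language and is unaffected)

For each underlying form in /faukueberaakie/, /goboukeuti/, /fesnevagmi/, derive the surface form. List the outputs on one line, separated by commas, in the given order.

/faukueberaakie/: /k/ is a stop between vowels /u/ and /u/, so it spirantizes to the fricative [x]. /b/ is a stop between vowels /e/ and /e/, so it spirantizes to the fricative [v]. /k/ is a stop between vowels /a/ and /i/, so it spirantizes to the fricative [x]. → [fauxueveraaxie].
/goboukeuti/: /b/ is a stop between vowels /o/ and /o/, so it spirantizes to the fricative [v]. /k/ is a stop between vowels /u/ and /e/, so it spirantizes to the fricative [x]. /t/ is a stop between vowels /u/ and /i/, so it spirantizes to the fricative [s]. → [govouxeusi].
/fesnevagmi/: the rule's environment is not met; surfaces unchanged as [fesnevagmi].

fauxueveraaxie, govouxeusi, fesnevagmi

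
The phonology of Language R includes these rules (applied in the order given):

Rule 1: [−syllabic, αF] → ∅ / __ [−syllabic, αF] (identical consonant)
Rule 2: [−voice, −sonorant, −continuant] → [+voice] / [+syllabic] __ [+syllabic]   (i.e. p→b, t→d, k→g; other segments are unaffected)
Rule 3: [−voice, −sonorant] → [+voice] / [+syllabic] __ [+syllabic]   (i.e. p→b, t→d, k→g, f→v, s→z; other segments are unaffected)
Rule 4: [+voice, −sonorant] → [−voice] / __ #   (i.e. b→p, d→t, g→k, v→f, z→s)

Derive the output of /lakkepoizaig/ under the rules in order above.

Rule 1 (degemination): /kk/ is a geminate; the first /k/ deletes. /lakkepoizaig/ → lakepoizaig.
Rule 2 (intervocalic voicing): /k/ is a voiceless stop between vowels /a/ and /e/, so it voices to [g]. /p/ is a voiceless stop between vowels /e/ and /o/, so it voices to [b]. /lakepoizaig/ → lageboizaig.
Rule 3 (intervocalic voicing): no segment meets the environment; /lageboizaig/ is unchanged.
Rule 4 (final devoicing): /g/ is a voiced obstruent in word-final position, so it devoices to [k]. /lageboizaig/ → lageboizaik.

lageboizaik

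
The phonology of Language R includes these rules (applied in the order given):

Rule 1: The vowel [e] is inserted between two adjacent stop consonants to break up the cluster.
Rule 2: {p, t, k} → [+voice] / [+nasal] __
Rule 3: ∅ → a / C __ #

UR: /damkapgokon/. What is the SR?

damgapegokona

Rule 1 (stop-cluster e-epenthesis): /p/ and /g/ form a stop–stop cluster, so [e] is inserted between them. /damkapgokon/ → damkapegokon.
Rule 2 (post-nasal voicing): /k/ is a voiceless stop immediately after the nasal /m/, so it voices to [g]. /damkapegokon/ → damgapegokon.
Rule 3 (final a-epenthesis): the form ends in the consonant /n/, so [a] is inserted word-finally. /damgapegokon/ → damgapegokona.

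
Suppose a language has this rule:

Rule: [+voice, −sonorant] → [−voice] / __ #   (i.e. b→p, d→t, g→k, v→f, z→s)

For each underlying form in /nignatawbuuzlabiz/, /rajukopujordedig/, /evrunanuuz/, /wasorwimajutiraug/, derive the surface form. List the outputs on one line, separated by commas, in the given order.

/nignatawbuuzlabiz/: /z/ is a voiced obstruent in word-final position, so it devoices to [s]. → [nignatawbuuzlabis].
/rajukopujordedig/: /g/ is a voiced obstruent in word-final position, so it devoices to [k]. → [rajukopujordedik].
/evrunanuuz/: /z/ is a voiced obstruent in word-final position, so it devoices to [s]. → [evrunanuus].
/wasorwimajutiraug/: /g/ is a voiced obstruent in word-final position, so it devoices to [k]. → [wasorwimajutirauk].

nignatawbuuzlabis, rajukopujordedik, evrunanuus, wasorwimajutirauk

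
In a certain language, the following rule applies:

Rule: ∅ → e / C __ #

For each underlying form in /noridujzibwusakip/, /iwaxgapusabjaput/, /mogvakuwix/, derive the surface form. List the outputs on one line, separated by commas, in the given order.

noridujzibwusakipe, iwaxgapusabjapute, mogvakuwixe

/noridujzibwusakip/: the form ends in the consonant /p/, so [e] is inserted word-finally. → [noridujzibwusakipe].
/iwaxgapusabjaput/: the form ends in the consonant /t/, so [e] is inserted word-finally. → [iwaxgapusabjapute].
/mogvakuwix/: the form ends in the consonant /x/, so [e] is inserted word-finally. → [mogvakuwixe].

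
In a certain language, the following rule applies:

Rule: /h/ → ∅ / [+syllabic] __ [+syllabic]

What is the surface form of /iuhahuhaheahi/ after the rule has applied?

iuauaeai

/h/ occurs between vowels /u/ and /a/, so it deletes.
/h/ occurs between vowels /a/ and /u/, so it deletes.
/h/ occurs between vowels /u/ and /a/, so it deletes.
/h/ occurs between vowels /a/ and /e/, so it deletes.
/h/ occurs between vowels /a/ and /i/, so it deletes.
Surface form: [iuauaeai].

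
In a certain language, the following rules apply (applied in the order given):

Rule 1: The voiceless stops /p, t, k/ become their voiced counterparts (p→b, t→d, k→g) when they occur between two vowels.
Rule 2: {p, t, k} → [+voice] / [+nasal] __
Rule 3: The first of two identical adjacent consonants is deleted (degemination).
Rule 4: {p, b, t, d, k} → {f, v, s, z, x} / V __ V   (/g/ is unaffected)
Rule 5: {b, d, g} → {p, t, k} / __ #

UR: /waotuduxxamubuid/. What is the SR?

Rule 1 (intervocalic voicing): /t/ is a voiceless stop between vowels /o/ and /u/, so it voices to [d]. /waotuduxxamubuid/ → waoduduxxamubuid.
Rule 2 (post-nasal voicing): no segment meets the environment; /waoduduxxamubuid/ is unchanged.
Rule 3 (degemination): /xx/ is a geminate; the first /x/ deletes. /waoduduxxamubuid/ → waoduduxamubuid.
Rule 4 (intervocalic spirantization): /d/ is a stop between vowels /o/ and /u/, so it spirantizes to the fricative [z]. /d/ is a stop between vowels /u/ and /u/, so it spirantizes to the fricative [z]. /b/ is a stop between vowels /u/ and /u/, so it spirantizes to the fricative [v]. /waoduduxamubuid/ → waozuzuxamuvuid.
Rule 5 (final devoicing): /d/ is a voiced stop in word-final position, so it devoices to [t]. /waozuzuxamuvuid/ → waozuzuxamuvuit.

waozuzuxamuvuit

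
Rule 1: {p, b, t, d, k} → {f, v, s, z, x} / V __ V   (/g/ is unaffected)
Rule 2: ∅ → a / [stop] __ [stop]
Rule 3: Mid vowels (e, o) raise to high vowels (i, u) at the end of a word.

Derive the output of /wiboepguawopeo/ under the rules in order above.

Rule 1 (intervocalic spirantization): /b/ is a stop between vowels /i/ and /o/, so it spirantizes to the fricative [v]. /p/ is a stop between vowels /o/ and /e/, so it spirantizes to the fricative [f]. /wiboepguawopeo/ → wivoepguawofeo.
Rule 2 (stop-cluster a-epenthesis): /p/ and /g/ form a stop–stop cluster, so [a] is inserted between them. /wivoepguawofeo/ → wivoepaguawofeo.
Rule 3 (final vowel raising): /o/ is a mid vowel in word-final position, so it raises to [u]. /wivoepaguawofeo/ → wivoepaguawofeu.

wivoepaguawofeu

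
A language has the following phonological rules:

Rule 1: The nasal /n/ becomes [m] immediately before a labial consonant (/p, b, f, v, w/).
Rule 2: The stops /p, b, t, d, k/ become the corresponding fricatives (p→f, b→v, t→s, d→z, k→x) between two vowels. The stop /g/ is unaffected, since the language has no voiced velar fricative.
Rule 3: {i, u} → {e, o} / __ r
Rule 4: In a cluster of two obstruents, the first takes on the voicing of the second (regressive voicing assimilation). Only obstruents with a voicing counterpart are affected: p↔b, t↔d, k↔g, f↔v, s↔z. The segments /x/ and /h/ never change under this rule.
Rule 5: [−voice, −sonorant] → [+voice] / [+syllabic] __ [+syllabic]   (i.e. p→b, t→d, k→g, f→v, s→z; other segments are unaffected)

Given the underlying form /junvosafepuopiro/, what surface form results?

Rule 1 (nasal place assimilation): /n/ precedes the labial consonant /v/, so it assimilates in place to [m]. /junvosafepuopiro/ → jumvosafepuopiro.
Rule 2 (intervocalic spirantization): /p/ is a stop between vowels /e/ and /u/, so it spirantizes to the fricative [f]. /p/ is a stop between vowels /o/ and /i/, so it spirantizes to the fricative [f]. /jumvosafepuopiro/ → jumvosafefuofiro.
Rule 3 (pre-rhotic lowering): /i/ is a high vowel immediately before /r/, so it lowers to [e]. /jumvosafefuofiro/ → jumvosafefuofero.
Rule 4 (regressive voicing assimilation): no segment meets the environment; /jumvosafefuofero/ is unchanged.
Rule 5 (intervocalic voicing): /s/ is a voiceless obstruent between vowels /o/ and /a/, so it voices to [z]. /f/ is a voiceless obstruent between vowels /a/ and /e/, so it voices to [v]. /f/ is a voiceless obstruent between vowels /e/ and /u/, so it voices to [v]. /f/ is a voiceless obstruent between vowels /o/ and /e/, so it voices to [v]. /jumvosafefuofero/ → jumvozavevuovero.

jumvozavevuovero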